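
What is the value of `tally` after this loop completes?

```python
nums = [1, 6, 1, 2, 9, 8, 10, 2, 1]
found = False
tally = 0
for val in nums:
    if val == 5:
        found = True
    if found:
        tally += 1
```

Count elements after first 5 in [1, 6, 1, 2, 9, 8, 10, 2, 1]
`tally` takes the values: 0

Answer: 0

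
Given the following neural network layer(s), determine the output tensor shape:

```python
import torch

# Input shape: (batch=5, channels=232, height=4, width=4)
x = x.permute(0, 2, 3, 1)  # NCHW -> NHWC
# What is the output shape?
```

Input: (5, 232, 4, 4) -> Output: (5, 4, 4, 232)

Answer: (5, 4, 4, 232)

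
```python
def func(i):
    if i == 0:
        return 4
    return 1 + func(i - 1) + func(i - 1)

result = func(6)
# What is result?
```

func(i) = 1 + 2·func(i-1), func(0)=4. Closed form: (4+1)·2^6 - 1 = 319.

Answer: 319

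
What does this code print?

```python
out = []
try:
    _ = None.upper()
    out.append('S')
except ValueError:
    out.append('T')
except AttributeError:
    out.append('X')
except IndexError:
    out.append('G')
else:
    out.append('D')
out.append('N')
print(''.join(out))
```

Execution trace: 'X' (except AttributeError) → 'N' (after the try/except). Output: XN

Answer: XN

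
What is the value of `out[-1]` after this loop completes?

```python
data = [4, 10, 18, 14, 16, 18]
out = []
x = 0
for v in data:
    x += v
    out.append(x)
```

Cumulative sum ends at 80
`out` takes the values: [] → [4] → [4, 14] → [4, 14, 32] → [4, 14, 32, 46] → [4, 14, 32, 46, 62] → [4, 14, 32, 46, 62, 80]
So `out[-1]` = 80

Answer: 80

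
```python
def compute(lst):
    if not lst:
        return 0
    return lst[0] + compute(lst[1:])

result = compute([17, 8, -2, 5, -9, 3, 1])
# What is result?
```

17 + 8 + (-2) + 5 + (-9) + 3 + 1 + 0 = 23

Answer: 23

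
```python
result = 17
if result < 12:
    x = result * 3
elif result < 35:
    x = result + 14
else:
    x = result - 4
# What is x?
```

Trace:
`result = 17` → result = 17
`if result < 12: ...` → result < 12 is False, result < 35 is True → x = 31
So x = 31

Answer: 31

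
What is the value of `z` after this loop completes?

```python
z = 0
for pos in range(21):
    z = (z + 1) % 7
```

Increment mod 7, 21 times = 0
`z` takes the values: 0 → 1 → 2 → 3 → 4 → 5 → 6 → 0 → 1 → 2 → 3 → 4 → 5 → 6 → 0 → 1 → 2 → 3 → 4 → 5 → 6 → 0

Answer: 0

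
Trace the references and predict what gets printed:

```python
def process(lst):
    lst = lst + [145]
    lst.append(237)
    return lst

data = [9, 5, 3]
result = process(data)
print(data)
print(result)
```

Key concept: rebinding parameter vs mutation.
Step by step:
`data = [9, 5, 3]` → data = [9, 5, 3]
`result = process(data)` → result = [9, 5, 3, 145, 237]
`print(data)` → prints [9, 5, 3]
`print(result)` → prints [9, 5, 3, 145, 237]

Answer:
[9, 5, 3]
[9, 5, 3, 145, 237]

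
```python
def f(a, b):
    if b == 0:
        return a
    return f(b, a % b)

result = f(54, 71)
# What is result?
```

f(54, 71) -> f(71, 54) -> f(54, 17) -> f(17, 3) -> f(3, 2) -> f(2, 1) -> f(1, 0) -> 1

Answer: 1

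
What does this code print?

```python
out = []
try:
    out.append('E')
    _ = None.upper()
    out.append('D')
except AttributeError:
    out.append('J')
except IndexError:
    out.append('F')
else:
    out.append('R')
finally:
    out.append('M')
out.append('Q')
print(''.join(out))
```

Execution trace: 'E' (try body) → 'J' (except AttributeError) → 'M' (finally) → 'Q' (after the try/except). Output: EJMQ

Answer: EJMQ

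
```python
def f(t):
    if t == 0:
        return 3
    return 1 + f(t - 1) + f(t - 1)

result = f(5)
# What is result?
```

f(t) = 1 + 2·f(t-1), f(0)=3. Closed form: (3+1)·2^5 - 1 = 127.

Answer: 127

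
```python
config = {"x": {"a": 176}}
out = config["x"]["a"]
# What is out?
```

Trace:
`config = {"x": {"a": 176}}` → config = {'x': {'a': 176}}
`out = config["x"]["a"]` → out = 176
So out = 176

Answer: 176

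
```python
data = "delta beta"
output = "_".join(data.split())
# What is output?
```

Trace:
`data = "delta beta"` → data = 'delta beta'
`output = "_".join(data.split())` → output = 'delta_beta'
So output = 'delta_beta'

Answer: 'delta_beta'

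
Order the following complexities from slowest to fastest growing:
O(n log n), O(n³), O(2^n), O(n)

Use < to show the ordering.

Ordered by growth rate: O(n) < O(n log n) < O(n³) < O(2^n)

Answer: O(n) < O(n log n) < O(n³) < O(2^n)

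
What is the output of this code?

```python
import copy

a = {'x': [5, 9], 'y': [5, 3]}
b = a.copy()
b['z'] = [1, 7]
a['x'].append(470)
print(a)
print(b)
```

Key concept: shallow copy of dict with mutable values.
Step by step:
`a = {'x': [5, 9], 'y': [5, 3]}` → a = {'x': [5, 9], 'y': [5, 3]}
`b = a.copy()` → b = {'x': [5, 9], 'y': [5, 3]}
`b['z'] = [1, 7]` → b = {'x': [5, 9], 'y': [5, 3], 'z': [1, 7]}
`a['x'].append(470)` → a = {'x': [5, 9, 470], 'y': [5, 3]}; b = {'x': [5, 9, 470], 'y': [5, 3], 'z': [1, 7]}
`print(a)` → prints {'x': [5, 9, 470], 'y': [5, 3]}
`print(b)` → prints {'x': [5, 9, 470], 'y': [5, 3], 'z': [1, 7]}

Answer:
{'x': [5, 9, 470], 'y': [5, 3]}
{'x': [5, 9, 470], 'y': [5, 3], 'z': [1, 7]}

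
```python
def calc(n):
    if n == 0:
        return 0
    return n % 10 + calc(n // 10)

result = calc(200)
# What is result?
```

Sum of digits of 200: 0 + 0 + 2 = 2

Answer: 2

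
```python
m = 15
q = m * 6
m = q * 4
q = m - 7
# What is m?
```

Trace:
`m = 15` → m = 15
`q = m * 6` → q = 90
`m = q * 4` → m = 360
`q = m - 7` → q = 353
So m = 360

Answer: 360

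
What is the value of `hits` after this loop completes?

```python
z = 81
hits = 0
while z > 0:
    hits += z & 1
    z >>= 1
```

Count set bits in 81 (binary: 0b1010001)
`hits` takes the values: 0 → 1 → 2 → 3

Answer: 3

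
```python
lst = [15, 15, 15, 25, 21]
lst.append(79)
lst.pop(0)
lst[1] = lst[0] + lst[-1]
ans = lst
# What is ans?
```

Trace:
`lst = [15, 15, 15, 25, 21]` → lst = [15, 15, 15, 25, 21]
`lst.append(79)` → lst = [15, 15, 15, 25, 21, 79]
`lst.pop(0)` → lst = [15, 15, 25, 21, 79]
`lst[1] = lst[0] + lst[-1]` → lst = [15, 94, 25, 21, 79]
`ans = lst` → ans = [15, 94, 25, 21, 79]
So ans = [15, 94, 25, 21, 79]

Answer: [15, 94, 25, 21, 79]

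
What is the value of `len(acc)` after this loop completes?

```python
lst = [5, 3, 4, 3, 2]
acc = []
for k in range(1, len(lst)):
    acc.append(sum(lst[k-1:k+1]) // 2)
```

Number of 2-element averages
`acc` takes the values: [] → [4] → [4, 3] → [4, 3, 3] → [4, 3, 3, 2]
So `len(acc)` = 4

Answer: 4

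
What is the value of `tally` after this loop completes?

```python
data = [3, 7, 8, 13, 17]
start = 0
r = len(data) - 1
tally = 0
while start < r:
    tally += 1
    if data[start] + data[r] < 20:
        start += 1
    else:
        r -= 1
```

Steps to find pair summing to 20
`tally` takes the values: 0 → 1 → 2 → 3 → 4

Answer: 4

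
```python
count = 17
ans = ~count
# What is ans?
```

Trace:
`count = 17` → count = 17
`ans = ~count` → ans = -18
So ans = -18

Answer: -18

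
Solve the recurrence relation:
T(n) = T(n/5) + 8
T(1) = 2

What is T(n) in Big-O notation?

Each step divides n by 5 and adds 8. After log_5(n) steps we reach T(1)=2. So T(n) = 8·log_5(n) + 2 = O(log n).

Answer: O(log n)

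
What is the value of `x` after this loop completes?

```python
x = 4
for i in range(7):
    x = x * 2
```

Multiply by 2, 7 times: 4 * 2^7 = 512
`x` takes the values: 4 → 8 → 16 → 32 → 64 → 128 → 256 → 512

Answer: 512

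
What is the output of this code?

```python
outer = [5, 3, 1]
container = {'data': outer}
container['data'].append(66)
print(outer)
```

Key concept: dict holds reference to list.
Step by step:
`outer = [5, 3, 1]` → outer = [5, 3, 1]
`container = {'data': outer}` → container = {'data': [5, 3, 1]}
`container['data'].append(66)` → outer = [5, 3, 1, 66]; container = {'data': [5, 3, 1, 66]}
`print(outer)` → prints [5, 3, 1, 66]

Answer: [5, 3, 1, 66]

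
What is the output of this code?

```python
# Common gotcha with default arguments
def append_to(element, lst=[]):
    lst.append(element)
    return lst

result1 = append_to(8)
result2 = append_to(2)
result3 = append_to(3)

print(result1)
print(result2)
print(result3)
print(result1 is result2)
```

Key concept: mutable default argument gotcha.
Step by step:
`result1 = append_to(8)` → result1 = [8]
`result2 = append_to(2)` → result1 = [8, 2] (same object as result2); result2 = [8, 2] (same object as result1)
`result3 = append_to(3)` → result1 = [8, 2, 3] (same object as result2, result3); result2 = [8, 2, 3] (same object as result1, result3); result3 = [8, 2, 3] (same object as result1, result2)
`print(result1)` → prints [8, 2, 3]
`print(result2)` → prints [8, 2, 3]
`print(result3)` → prints [8, 2, 3]
`print(result1 is result2)` → prints True

Answer:
[8, 2, 3]
[8, 2, 3]
[8, 2, 3]
True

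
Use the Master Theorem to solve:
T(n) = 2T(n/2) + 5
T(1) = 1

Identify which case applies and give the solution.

a=2, b=2, f(n)=5. log_2(2) = 1. Since c=0 < 1, Case 1 applies: T(n) = Θ(n^log_b(a)) = O(n).

Answer: O(n) - Case 1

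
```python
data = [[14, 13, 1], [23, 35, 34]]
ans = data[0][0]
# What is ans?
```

Trace:
`data = [[14, 13, 1], [23, 35, 34]]` → data = [[14, 13, 1], [23, 35, 34]]
`ans = data[0][0]` → ans = 14
So ans = 14

Answer: 14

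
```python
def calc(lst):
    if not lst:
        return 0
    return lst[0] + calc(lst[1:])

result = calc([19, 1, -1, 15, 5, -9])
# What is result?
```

19 + 1 + (-1) + 15 + 5 + (-9) + 0 = 30

Answer: 30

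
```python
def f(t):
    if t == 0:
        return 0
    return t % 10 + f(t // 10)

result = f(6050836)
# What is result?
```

Sum of digits of 6050836: 6 + 3 + 8 + 0 + 5 + 0 + 6 = 28

Answer: 28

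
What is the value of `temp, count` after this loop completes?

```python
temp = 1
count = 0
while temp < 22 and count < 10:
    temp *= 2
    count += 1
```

Double until >= 22 or 10 iterations
`temp, count` takes the values: (1, 0) → (2, 0) → (2, 1) → (4, 1) → (4, 2) → (8, 2) → (8, 3) → (16, 3) → (16, 4) → (32, 4) → (32, 5)

Answer: 32, 5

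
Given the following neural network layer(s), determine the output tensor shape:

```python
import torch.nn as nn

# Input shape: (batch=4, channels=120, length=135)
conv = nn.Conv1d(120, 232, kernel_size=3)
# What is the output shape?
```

Input: (4, 120, 135) -> Output: (4, 232, 133)

Answer: (4, 232, 133)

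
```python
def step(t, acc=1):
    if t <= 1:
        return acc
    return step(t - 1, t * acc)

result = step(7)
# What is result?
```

Accumulator trace (n, acc): (7, 1) -> (6, 7) -> (5, 42) -> (4, 210) -> (3, 840) -> (2, 2520) -> (1, 5040) -> return 5040

Answer: 5040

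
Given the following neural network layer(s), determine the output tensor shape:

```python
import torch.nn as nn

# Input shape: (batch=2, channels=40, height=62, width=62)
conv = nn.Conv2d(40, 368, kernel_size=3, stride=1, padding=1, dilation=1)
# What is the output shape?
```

Input: (2, 40, 62, 62) -> Output: (2, 368, 62, 62)

Answer: (2, 368, 62, 62)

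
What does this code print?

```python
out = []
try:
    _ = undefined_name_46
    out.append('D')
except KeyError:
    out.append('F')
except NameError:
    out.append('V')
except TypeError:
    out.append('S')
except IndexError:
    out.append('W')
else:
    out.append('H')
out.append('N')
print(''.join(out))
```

Execution trace: 'V' (except NameError) → 'N' (after the try/except). Output: VN

Answer: VN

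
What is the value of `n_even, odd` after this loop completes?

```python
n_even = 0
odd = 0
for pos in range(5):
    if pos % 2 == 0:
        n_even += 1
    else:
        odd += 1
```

Count evens and odds in range(5)
`n_even, odd` takes the values: (0, 0) → (1, 0) → (1, 1) → (2, 1) → (2, 2) → (3, 2)

Answer: 3, 2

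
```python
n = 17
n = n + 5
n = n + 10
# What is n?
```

Trace:
`n = 17` → n = 17
`n = n + 5` → n = 22
`n = n + 10` → n = 32
So n = 32

Answer: 32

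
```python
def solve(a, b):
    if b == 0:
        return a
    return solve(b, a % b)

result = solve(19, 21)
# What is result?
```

solve(19, 21) -> solve(21, 19) -> solve(19, 2) -> solve(2, 1) -> solve(1, 0) -> 1

Answer: 1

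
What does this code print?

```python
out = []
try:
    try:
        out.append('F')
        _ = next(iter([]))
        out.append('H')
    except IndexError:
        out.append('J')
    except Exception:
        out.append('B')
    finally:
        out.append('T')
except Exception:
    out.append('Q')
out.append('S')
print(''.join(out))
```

Execution trace: 'F' (inner try body) → 'B' (inner except Exception) → 'T' (inner finally) → 'S' (after the try/except). Output: FBTS

Answer: FBTS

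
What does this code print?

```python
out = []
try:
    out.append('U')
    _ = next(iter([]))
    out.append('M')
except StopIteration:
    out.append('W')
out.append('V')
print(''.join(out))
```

Execution trace: 'U' (try body) → 'W' (except StopIteration) → 'V' (after the try/except). Output: UWV

Answer: UWV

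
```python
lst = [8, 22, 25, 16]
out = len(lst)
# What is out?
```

Trace:
`lst = [8, 22, 25, 16]` → lst = [8, 22, 25, 16]
`out = len(lst)` → out = 4
So out = 4

Answer: 4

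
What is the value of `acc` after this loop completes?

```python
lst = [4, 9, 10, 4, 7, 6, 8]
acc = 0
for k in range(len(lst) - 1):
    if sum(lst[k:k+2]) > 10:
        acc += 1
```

Count windows with sum > 10
`acc` takes the values: 0 → 1 → 2 → 3 → 4 → 5 → 6

Answer: 6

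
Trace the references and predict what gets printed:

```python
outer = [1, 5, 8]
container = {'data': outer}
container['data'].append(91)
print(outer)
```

Key concept: dict holds reference to list.
Step by step:
`outer = [1, 5, 8]` → outer = [1, 5, 8]
`container = {'data': outer}` → container = {'data': [1, 5, 8]}
`container['data'].append(91)` → outer = [1, 5, 8, 91]; container = {'data': [1, 5, 8, 91]}
`print(outer)` → prints [1, 5, 8, 91]

Answer: [1, 5, 8, 91]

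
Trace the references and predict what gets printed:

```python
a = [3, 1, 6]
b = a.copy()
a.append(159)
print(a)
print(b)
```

Key concept: list.copy() creates independent copy.
Step by step:
`a = [3, 1, 6]` → a = [3, 1, 6]
`b = a.copy()` → b = [3, 1, 6]
`a.append(159)` → a = [3, 1, 6, 159]
`print(a)` → prints [3, 1, 6, 159]
`print(b)` → prints [3, 1, 6]

Answer:
[3, 1, 6, 159]
[3, 1, 6]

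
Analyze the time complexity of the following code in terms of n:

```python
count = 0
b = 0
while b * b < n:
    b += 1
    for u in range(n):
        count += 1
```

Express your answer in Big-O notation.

Each loop level contributes: √n × n. Multiplying the contributions gives O(n√n).

Answer: O(n√n)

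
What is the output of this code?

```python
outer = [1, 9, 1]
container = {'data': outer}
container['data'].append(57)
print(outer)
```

Key concept: dict holds reference to list.
Step by step:
`outer = [1, 9, 1]` → outer = [1, 9, 1]
`container = {'data': outer}` → container = {'data': [1, 9, 1]}
`container['data'].append(57)` → outer = [1, 9, 1, 57]; container = {'data': [1, 9, 1, 57]}
`print(outer)` → prints [1, 9, 1, 57]

Answer: [1, 9, 1, 57]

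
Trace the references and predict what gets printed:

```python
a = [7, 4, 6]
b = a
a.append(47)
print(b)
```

Key concept: basic list aliasing.
Step by step:
`a = [7, 4, 6]` → a = [7, 4, 6]
`b = a` → b = [7, 4, 6] (same object as a)
`a.append(47)` → a = [7, 4, 6, 47] (same object as b); b = [7, 4, 6, 47] (same object as a)
`print(b)` → prints [7, 4, 6, 47]

Answer: [7, 4, 6, 47]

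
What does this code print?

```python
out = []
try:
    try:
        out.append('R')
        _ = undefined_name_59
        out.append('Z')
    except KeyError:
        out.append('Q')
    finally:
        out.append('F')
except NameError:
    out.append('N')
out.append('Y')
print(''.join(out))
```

Execution trace: 'R' (try body) → 'F' (finally) → 'N' (outer except NameError) → 'Y' (after the try/except). Output: RFNY

Answer: RFNY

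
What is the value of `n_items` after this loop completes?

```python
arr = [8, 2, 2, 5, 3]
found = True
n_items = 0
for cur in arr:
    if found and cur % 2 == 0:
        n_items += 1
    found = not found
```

Count even values at even positions
`n_items` takes the values: 0 → 1 → 2

Answer: 2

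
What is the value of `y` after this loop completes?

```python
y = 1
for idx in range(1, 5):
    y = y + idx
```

Start at 1, add 1 through 4
`y` takes the values: 1 → 2 → 4 → 7 → 11

Answer: 11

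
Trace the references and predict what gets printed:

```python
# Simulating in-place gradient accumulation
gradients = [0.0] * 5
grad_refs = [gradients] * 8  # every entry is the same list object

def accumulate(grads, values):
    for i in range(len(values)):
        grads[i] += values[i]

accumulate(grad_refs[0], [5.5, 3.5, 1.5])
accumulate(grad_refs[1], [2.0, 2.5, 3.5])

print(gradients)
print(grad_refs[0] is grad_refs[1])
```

Key concept: gradient accumulation aliasing.
Step by step:
`gradients = [0.0] * 5` → gradients = [0.0, 0.0, 0.0, 0.0, 0.0]
`grad_refs = [gradients] * 8` → grad_refs = [[0.0, 0.0, 0.0, 0.0, 0.0], [0.0, 0.0, 0.0, 0.0, 0.0], [0.0, 0.0, 0.0, 0.0, 0.0], [0.0, 0.0, 0.0, 0.0, 0.0], [0.0, 0.0, 0.0, 0.0, 0.0], [0.0, 0.0, 0.0, 0.0, 0.0], [0.0, 0.0, 0.0, 0.0, 0.0], [0.0, 0.0, 0.0, 0.0, 0.0]]
`accumulate(grad_refs[0], [5.5, 3.5, 1.5])` → gradients = [5.5, 3.5, 1.5, 0.0, 0.0]; grad_refs = [[5.5, 3.5, 1.5, 0.0, 0.0], [5.5, 3.5, 1.5, 0.0, 0.0], [5.5, 3.5, 1.5, 0.0, 0.0], [5.5, 3.5, 1.5, 0.0, 0.0], [5.5, 3.5, 1.5, 0.0, 0.0], [5.5, 3.5, 1.5, 0.0, 0.0], [5.5, 3.5, 1.5, 0.0, 0.0], [5.5, 3.5, 1.5, 0.0, 0.0]]
`accumulate(grad_refs[1], [2.0, 2.5, 3.5])` → gradients = [7.5, 6.0, 5.0, 0.0, 0.0]; grad_refs = [[7.5, 6.0, 5.0, 0.0, 0.0], [7.5, 6.0, 5.0, 0.0, 0.0], [7.5, 6.0, 5.0, 0.0, 0.0], [7.5, 6.0, 5.0, 0.0, 0.0], [7.5, 6.0, 5.0, 0.0, 0.0], [7.5, 6.0, 5.0, 0.0, 0.0], [7.5, 6.0, 5.0, 0.0, 0.0], [7.5, 6.0, 5.0, 0.0, 0.0]]
`print(gradients)` → prints [7.5, 6.0, 5.0, 0.0, 0.0]
`print(grad_refs[0] is grad_refs[1])` → prints True

Answer:
[7.5, 6.0, 5.0, 0.0, 0.0]
True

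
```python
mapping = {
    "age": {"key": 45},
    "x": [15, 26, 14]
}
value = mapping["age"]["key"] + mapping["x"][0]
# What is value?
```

Trace:
`mapping = { ...` → mapping = {'age': {'key': 45}, 'x': [15, 26, 14]}
`value = mapping["age"]["key"] + mapping["x"][0]` → value = 60
So value = 60

Answer: 60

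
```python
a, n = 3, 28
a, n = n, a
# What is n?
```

Trace:
`a, n = 3, 28` → a = 3; n = 28
`a, n = n, a` → a = 28; n = 3
So n = 3

Answer: 3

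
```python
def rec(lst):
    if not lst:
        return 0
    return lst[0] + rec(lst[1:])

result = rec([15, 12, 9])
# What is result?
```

15 + 12 + 9 + 0 = 36

Answer: 36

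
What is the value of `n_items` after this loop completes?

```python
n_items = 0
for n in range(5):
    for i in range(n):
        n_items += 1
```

Triangle number: 0+1+2+...+4
`n_items` takes the values: 0 → 1 → 2 → 3 → 4 → 5 → 6 → 7 → 8 → 9 → 10

Answer: 10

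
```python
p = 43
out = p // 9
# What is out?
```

Trace:
`p = 43` → p = 43
`out = p // 9` → out = 4
So out = 4

Answer: 4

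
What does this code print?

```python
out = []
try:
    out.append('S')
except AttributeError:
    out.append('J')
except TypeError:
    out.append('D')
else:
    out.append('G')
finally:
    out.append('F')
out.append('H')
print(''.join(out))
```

Execution trace: 'S' (try body, no exception) → 'G' (else) → 'F' (finally) → 'H' (after the try/except). Output: SGFH

Answer: SGFH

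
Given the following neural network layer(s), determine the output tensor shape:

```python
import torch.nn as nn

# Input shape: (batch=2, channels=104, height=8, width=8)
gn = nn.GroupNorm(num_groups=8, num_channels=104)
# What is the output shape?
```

Input: (2, 104, 8, 8) -> Output: (2, 104, 8, 8)

Answer: (2, 104, 8, 8)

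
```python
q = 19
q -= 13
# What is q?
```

Trace:
`q = 19` → q = 19
`q -= 13` → q = 6
So q = 6

Answer: 6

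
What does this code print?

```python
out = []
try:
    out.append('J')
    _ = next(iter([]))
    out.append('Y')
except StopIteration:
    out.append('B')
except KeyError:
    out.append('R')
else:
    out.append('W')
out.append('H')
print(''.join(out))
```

Execution trace: 'J' (try body) → 'B' (except StopIteration) → 'H' (after the try/except). Output: JBH

Answer: JBH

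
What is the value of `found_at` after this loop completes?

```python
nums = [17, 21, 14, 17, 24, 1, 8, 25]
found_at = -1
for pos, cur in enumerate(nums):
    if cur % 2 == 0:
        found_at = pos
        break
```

First even number index in [17, 21, 14, 17, 24, 1, 8, 25]
`found_at` takes the values: -1 → 2

Answer: 2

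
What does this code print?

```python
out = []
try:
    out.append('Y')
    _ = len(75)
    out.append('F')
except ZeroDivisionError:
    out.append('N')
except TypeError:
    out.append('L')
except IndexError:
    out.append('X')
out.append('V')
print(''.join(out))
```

Execution trace: 'Y' (try body) → 'L' (except TypeError) → 'V' (after the try/except). Output: YLV

Answer: YLV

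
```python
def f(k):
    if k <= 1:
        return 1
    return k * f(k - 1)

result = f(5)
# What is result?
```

f(5) = 5 * 4 * 3 * 2 * 1 = 120

Answer: 120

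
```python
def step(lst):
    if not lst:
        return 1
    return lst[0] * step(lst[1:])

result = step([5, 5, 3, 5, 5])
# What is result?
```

Product over [5, 5, 3, 5, 5] = 5 * 5 * 3 * 5 * 5 = 1875

Answer: 1875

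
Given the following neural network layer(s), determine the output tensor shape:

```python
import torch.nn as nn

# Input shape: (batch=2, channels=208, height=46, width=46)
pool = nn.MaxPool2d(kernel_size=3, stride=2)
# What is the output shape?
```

Input: (2, 208, 46, 46) -> Output: (2, 208, 22, 22)

Answer: (2, 208, 22, 22)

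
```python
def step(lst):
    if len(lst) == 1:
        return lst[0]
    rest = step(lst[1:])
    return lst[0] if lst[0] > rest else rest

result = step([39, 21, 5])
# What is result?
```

Recursive max over [39, 21, 5] = 39

Answer: 39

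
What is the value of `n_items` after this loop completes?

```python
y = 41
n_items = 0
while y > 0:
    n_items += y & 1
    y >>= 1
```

Count set bits in 41 (binary: 0b101001)
`n_items` takes the values: 0 → 1 → 2 → 3

Answer: 3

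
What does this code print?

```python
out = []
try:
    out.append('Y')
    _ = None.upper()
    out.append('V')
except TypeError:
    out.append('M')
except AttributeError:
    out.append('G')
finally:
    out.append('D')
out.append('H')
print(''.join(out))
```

Execution trace: 'Y' (try body) → 'G' (except AttributeError) → 'D' (finally) → 'H' (after the try/except). Output: YGDH

Answer: YGDH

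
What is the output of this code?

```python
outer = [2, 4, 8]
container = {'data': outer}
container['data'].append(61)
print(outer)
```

Key concept: dict holds reference to list.
Step by step:
`outer = [2, 4, 8]` → outer = [2, 4, 8]
`container = {'data': outer}` → container = {'data': [2, 4, 8]}
`container['data'].append(61)` → outer = [2, 4, 8, 61]; container = {'data': [2, 4, 8, 61]}
`print(outer)` → prints [2, 4, 8, 61]

Answer: [2, 4, 8, 61]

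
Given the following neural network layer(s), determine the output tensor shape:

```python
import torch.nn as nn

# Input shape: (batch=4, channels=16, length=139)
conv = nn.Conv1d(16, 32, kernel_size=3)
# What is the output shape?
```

Input: (4, 16, 139) -> Output: (4, 32, 137)

Answer: (4, 32, 137)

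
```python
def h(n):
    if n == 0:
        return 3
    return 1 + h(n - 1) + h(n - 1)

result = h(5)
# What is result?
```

h(n) = 1 + 2·h(n-1), h(0)=3. Closed form: (3+1)·2^5 - 1 = 127.

Answer: 127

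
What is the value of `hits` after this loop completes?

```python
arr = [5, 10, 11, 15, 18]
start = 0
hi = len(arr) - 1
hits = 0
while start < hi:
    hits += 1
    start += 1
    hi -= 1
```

Iterations until pointers meet (list length 5)
`hits` takes the values: 0 → 1 → 2

Answer: 2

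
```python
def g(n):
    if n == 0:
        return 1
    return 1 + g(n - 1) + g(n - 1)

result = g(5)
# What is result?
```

g(n) = 1 + 2·g(n-1), g(0)=1. Closed form: (1+1)·2^5 - 1 = 63.

Answer: 63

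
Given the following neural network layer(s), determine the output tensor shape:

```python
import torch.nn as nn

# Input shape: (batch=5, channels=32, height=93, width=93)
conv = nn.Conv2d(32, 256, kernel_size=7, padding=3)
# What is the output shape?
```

Input: (5, 32, 93, 93) -> Output: (5, 256, 93, 93)

Answer: (5, 256, 93, 93)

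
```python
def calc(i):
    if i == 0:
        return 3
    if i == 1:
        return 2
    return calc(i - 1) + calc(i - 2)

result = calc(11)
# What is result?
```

Build up from base cases: calc(0)=3, calc(1)=2, calc(2)=5, calc(3)=7, calc(4)=12, calc(5)=19, calc(6)=31, ..., calc(11)=343

Answer: 343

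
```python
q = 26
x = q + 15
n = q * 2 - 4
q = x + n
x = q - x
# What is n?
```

Trace:
`q = 26` → q = 26
`x = q + 15` → x = 41
`n = q * 2 - 4` → n = 48
`q = x + n` → q = 89
`x = q - x` → x = 48
So n = 48

Answer: 48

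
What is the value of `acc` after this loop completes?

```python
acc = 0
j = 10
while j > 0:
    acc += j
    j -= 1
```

Sum 10 down to 1
`acc` takes the values: 0 → 10 → 19 → 27 → 34 → 40 → 45 → 49 → 52 → 54 → 55

Answer: 55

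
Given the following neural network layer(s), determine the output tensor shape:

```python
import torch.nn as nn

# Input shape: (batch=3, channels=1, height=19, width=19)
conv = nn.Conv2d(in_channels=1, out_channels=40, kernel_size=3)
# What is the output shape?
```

Input: (3, 1, 19, 19) -> Output: (3, 40, 17, 17)

Answer: (3, 40, 17, 17)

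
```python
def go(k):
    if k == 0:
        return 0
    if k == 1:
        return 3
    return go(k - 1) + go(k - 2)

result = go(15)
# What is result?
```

Build up from base cases: go(0)=0, go(1)=3, go(2)=3, go(3)=6, go(4)=9, go(5)=15, go(6)=24, ..., go(15)=1830

Answer: 1830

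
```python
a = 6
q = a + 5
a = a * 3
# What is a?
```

Trace:
`a = 6` → a = 6
`q = a + 5` → q = 11
`a = a * 3` → a = 18
So a = 18

Answer: 18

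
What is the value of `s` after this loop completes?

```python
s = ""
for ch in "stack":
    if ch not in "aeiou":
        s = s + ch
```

Remove vowels from 'stack'
`s` takes the values: "" → "s" → "st" → "stc" → "stck"

Answer: "stck"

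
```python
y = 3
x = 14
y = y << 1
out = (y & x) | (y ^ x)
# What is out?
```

Trace:
`y = 3` → y = 3
`x = 14` → x = 14
`y = y << 1` → y = 6
`out = (y & x) | (y ^ x)` → out = 14
So out = 14

Answer: 14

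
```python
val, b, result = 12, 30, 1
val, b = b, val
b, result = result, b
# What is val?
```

Trace:
`val, b, result = 12, 30, 1` → val = 12; b = 30; result = 1
`val, b = b, val` → val = 30; b = 12
`b, result = result, b` → b = 1; result = 12
So val = 30

Answer: 30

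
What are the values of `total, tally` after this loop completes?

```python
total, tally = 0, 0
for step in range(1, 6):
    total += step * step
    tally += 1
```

Sum of squares and count
`total, tally` takes the values: (0, 0) → (1, 0) → (1, 1) → (5, 1) → (5, 2) → (14, 2) → (14, 3) → (30, 3) → (30, 4) → (55, 4) → (55, 5)

Answer: 55, 5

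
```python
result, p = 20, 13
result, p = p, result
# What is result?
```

Trace:
`result, p = 20, 13` → result = 20; p = 13
`result, p = p, result` → result = 13; p = 20
So result = 13

Answer: 13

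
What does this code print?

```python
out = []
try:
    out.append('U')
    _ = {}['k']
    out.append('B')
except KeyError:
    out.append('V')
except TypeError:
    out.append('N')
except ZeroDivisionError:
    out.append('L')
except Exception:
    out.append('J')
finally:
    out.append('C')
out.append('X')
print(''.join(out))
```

Execution trace: 'U' (try body) → 'V' (except KeyError) → 'C' (finally) → 'X' (after the try/except). Output: UVCX

Answer: UVCX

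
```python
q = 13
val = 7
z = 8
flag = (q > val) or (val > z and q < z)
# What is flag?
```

Trace:
`q = 13` → q = 13
`val = 7` → val = 7
`z = 8` → z = 8
`flag = (q > val) or (val > z and q < z)` → flag = True
So flag = True

Answer: True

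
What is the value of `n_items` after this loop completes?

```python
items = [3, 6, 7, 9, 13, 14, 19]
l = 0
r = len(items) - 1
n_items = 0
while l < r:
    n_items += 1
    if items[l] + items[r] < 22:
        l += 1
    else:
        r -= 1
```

Steps to find pair summing to 22
`n_items` takes the values: 0 → 1 → 2 → 3 → 4 → 5 → 6

Answer: 6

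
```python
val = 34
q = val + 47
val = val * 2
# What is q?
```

Trace:
`val = 34` → val = 34
`q = val + 47` → q = 81
`val = val * 2` → val = 68
So q = 81

Answer: 81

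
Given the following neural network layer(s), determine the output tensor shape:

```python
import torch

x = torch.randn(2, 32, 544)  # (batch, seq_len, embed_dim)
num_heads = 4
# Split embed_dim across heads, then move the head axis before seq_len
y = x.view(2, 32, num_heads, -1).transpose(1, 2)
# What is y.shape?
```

Input: (2, 32, 544) -> head_dim = 544 // 4 = 136; after view: (2, 32, 4, 136) -> after transpose(1, 2): (2, 4, 32, 136) -> Output: (2, 4, 32, 136)

Answer: (2, 4, 32, 136)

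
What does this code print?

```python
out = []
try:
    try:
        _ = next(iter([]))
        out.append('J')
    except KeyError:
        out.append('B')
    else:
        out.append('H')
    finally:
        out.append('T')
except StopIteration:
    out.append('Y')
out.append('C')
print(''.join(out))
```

Execution trace: 'T' (finally) → 'Y' (outer except StopIteration) → 'C' (after the try/except). Output: TYC

Answer: TYC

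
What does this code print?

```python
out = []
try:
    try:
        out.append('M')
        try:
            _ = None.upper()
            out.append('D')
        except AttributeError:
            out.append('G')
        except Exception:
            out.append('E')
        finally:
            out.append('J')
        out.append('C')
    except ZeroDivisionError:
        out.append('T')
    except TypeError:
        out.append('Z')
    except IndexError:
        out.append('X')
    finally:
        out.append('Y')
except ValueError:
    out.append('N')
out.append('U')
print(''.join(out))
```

Execution trace: 'M' (try body) → 'G' (inner except AttributeError) → 'J' (inner finally) → 'C' (try body, no exception) → 'Y' (finally) → 'U' (after the try/except). Output: MGJCYU

Answer: MGJCYU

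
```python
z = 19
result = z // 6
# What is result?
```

Trace:
`z = 19` → z = 19
`result = z // 6` → result = 3
So result = 3

Answer: 3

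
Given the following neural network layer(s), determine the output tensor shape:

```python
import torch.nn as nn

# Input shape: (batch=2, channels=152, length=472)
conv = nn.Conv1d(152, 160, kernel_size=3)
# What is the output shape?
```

Input: (2, 152, 472) -> Output: (2, 160, 470)

Answer: (2, 160, 470)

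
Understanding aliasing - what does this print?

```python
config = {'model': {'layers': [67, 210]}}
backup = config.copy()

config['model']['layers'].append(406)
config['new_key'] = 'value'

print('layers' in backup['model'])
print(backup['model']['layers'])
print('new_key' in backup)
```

Key concept: shallow copy gotcha with nested dict.
Step by step:
`config = {'model': {'layers': [67, 210]}}` → config = {'model': {'layers': [67, 210]}}
`backup = config.copy()` → backup = {'model': {'layers': [67, 210]}}
`config['model']['layers'].append(406)` → config = {'model': {'layers': [67, 210, 406]}}; backup = {'model': {'layers': [67, 210, 406]}}
`config['new_key'] = 'value'` → config = {'model': {'layers': [67, 210, 406]}, 'new_key': 'value'}
`print('layers' in backup['model'])` → prints True
`print(backup['model']['layers'])` → prints [67, 210, 406]
`print('new_key' in backup)` → prints False

Answer:
True
[67, 210, 406]
False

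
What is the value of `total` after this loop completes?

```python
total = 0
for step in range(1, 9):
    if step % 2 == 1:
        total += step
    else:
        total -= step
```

Add odd, subtract even
`total` takes the values: 0 → 1 → -1 → 2 → -2 → 3 → -3 → 4 → -4

Answer: -4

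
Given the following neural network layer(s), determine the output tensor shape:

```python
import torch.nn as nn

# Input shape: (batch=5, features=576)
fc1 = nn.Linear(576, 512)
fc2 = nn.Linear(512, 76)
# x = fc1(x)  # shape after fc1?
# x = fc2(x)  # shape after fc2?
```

Input: (5, 576) -> after fc1: (5, 512) -> Output: (5, 76)

Answer: (5, 76)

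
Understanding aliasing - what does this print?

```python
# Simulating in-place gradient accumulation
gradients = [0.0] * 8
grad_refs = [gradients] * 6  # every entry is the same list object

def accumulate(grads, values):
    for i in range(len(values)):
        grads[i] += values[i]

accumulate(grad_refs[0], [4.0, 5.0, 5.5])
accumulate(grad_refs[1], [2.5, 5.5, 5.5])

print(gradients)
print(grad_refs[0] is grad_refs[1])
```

Key concept: gradient accumulation aliasing.
Step by step:
`gradients = [0.0] * 8` → gradients = [0.0, 0.0, 0.0, 0.0, 0.0, 0.0, 0.0, 0.0]
`grad_refs = [gradients] * 6` → grad_refs = [[0.0, 0.0, 0.0, 0.0, 0.0, 0.0, 0.0, 0.0], [0.0, 0.0, 0.0, 0.0, 0.0, 0.0, 0.0, 0.0], [0.0, 0.0, 0.0, 0.0, 0.0, 0.0, 0.0, 0.0], [0.0, 0.0, 0.0, 0.0, 0.0, 0.0, 0.0, 0.0], [0.0, 0.0, 0.0, 0.0, 0.0, 0.0, 0.0, 0.0], [0.0, 0.0, 0.0, 0.0, 0.0, 0.0, 0.0, 0.0]]
`accumulate(grad_refs[0], [4.0, 5.0, 5.5])` → gradients = [4.0, 5.0, 5.5, 0.0, 0.0, 0.0, 0.0, 0.0]; grad_refs = [[4.0, 5.0, 5.5, 0.0, 0.0, 0.0, 0.0, 0.0], [4.0, 5.0, 5.5, 0.0, 0.0, 0.0, 0.0, 0.0], [4.0, 5.0, 5.5, 0.0, 0.0, 0.0, 0.0, 0.0], [4.0, 5.0, 5.5, 0.0, 0.0, 0.0, 0.0, 0.0], [4.0, 5.0, 5.5, 0.0, 0.0, 0.0, 0.0, 0.0], [4.0, 5.0, 5.5, 0.0, 0.0, 0.0, 0.0, 0.0]]
`accumulate(grad_refs[1], [2.5, 5.5, 5.5])` → gradients = [6.5, 10.5, 11.0, 0.0, 0.0, 0.0, 0.0, 0.0]; grad_refs = [[6.5, 10.5, 11.0, 0.0, 0.0, 0.0, 0.0, 0.0], [6.5, 10.5, 11.0, 0.0, 0.0, 0.0, 0.0, 0.0], [6.5, 10.5, 11.0, 0.0, 0.0, 0.0, 0.0, 0.0], [6.5, 10.5, 11.0, 0.0, 0.0, 0.0, 0.0, 0.0], [6.5, 10.5, 11.0, 0.0, 0.0, 0.0, 0.0, 0.0], [6.5, 10.5, 11.0, 0.0, 0.0, 0.0, 0.0, 0.0]]
`print(gradients)` → prints [6.5, 10.5, 11.0, 0.0, 0.0, 0.0, 0.0, 0.0]
`print(grad_refs[0] is grad_refs[1])` → prints True

Answer:
[6.5, 10.5, 11.0, 0.0, 0.0, 0.0, 0.0, 0.0]
True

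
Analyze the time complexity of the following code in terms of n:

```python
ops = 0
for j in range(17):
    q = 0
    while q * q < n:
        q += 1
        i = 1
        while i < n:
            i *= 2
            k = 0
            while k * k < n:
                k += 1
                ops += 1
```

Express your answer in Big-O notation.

Each loop level contributes: 1 × √n × log n × √n. Multiplying the contributions gives O(n log n).

Answer: O(n log n)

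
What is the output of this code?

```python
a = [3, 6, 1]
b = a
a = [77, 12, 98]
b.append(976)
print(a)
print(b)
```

Key concept: rebinding vs mutation: a is rebound to a new list, b still points at the original.
Step by step:
`a = [3, 6, 1]` → a = [3, 6, 1]
`b = a` → b = [3, 6, 1] (same object as a)
`a = [77, 12, 98]` → a = [77, 12, 98]
`b.append(976)` → b = [3, 6, 1, 976]
`print(a)` → prints [77, 12, 98]
`print(b)` → prints [3, 6, 1, 976]

Answer:
[77, 12, 98]
[3, 6, 1, 976]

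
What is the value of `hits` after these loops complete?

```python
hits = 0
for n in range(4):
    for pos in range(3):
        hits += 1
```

4 * 3 = 12
`hits` takes the values: 0 → 1 → 2 → 3 → 4 → 5 → 6 → 7 → 8 → 9 → 10 → 11 → 12

Answer: 12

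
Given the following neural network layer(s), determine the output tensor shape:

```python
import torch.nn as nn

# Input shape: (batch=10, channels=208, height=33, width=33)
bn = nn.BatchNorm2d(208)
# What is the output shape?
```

Input: (10, 208, 33, 33) -> Output: (10, 208, 33, 33)

Answer: (10, 208, 33, 33)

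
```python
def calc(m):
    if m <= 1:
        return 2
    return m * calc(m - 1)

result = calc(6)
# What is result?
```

calc(6) = 6 * 5 * 4 * 3 * 2 * 2 = 1440

Answer: 1440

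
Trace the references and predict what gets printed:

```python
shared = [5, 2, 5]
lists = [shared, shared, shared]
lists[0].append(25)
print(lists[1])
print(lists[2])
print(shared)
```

Key concept: list of same reference.
Step by step:
`shared = [5, 2, 5]` → shared = [5, 2, 5]
`lists = [shared, shared, shared]` → lists = [[5, 2, 5], [5, 2, 5], [5, 2, 5]]
`lists[0].append(25)` → shared = [5, 2, 5, 25]; lists = [[5, 2, 5, 25], [5, 2, 5, 25], [5, 2, 5, 25]]
`print(lists[1])` → prints [5, 2, 5, 25]
`print(lists[2])` → prints [5, 2, 5, 25]
`print(shared)` → prints [5, 2, 5, 25]

Answer:
[5, 2, 5, 25]
[5, 2, 5, 25]
[5, 2, 5, 25]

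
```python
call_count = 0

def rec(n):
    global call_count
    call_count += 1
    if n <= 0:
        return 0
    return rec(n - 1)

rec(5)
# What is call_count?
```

Linear recursion stepping by 1: 6 calls from n=5 down to ≤0.

Answer: 6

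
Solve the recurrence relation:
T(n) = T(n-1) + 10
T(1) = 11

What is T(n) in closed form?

Unrolling: T(n) = T(1) + 10·(n-1) = 11 + 10(n-1) = 10n + 1.

Answer: T(n) = 10n + 1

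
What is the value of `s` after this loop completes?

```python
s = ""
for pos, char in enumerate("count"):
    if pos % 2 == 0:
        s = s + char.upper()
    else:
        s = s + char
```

Uppercase even positions in 'count'
`s` takes the values: "" → "C" → "Co" → "CoU" → "CoUn" → "CoUnT"

Answer: "CoUnT"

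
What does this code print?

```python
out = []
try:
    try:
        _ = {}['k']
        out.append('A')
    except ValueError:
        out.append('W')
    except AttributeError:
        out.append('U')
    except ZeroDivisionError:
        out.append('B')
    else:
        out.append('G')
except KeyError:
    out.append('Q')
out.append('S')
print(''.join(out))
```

Execution trace: 'Q' (outer except KeyError) → 'S' (after the try/except). Output: QS

Answer: QS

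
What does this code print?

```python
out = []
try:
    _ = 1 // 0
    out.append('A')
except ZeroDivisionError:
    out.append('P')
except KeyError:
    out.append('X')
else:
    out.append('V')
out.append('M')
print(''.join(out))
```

Execution trace: 'P' (except ZeroDivisionError) → 'M' (after the try/except). Output: PM

Answer: PM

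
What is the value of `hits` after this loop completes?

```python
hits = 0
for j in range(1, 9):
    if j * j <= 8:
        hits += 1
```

Count numbers where j² ≤ 8
`hits` takes the values: 0 → 1 → 2

Answer: 2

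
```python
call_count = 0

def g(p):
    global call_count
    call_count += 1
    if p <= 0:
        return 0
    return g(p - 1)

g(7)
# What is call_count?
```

Linear recursion stepping by 1: 8 calls from p=7 down to ≤0.

Answer: 8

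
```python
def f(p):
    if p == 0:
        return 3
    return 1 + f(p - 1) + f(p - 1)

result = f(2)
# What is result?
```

f(p) = 1 + 2·f(p-1), f(0)=3. Closed form: (3+1)·2^2 - 1 = 15.

Answer: 15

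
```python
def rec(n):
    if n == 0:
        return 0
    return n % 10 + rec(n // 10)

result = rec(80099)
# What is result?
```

Sum of digits of 80099: 9 + 9 + 0 + 0 + 8 = 26

Answer: 26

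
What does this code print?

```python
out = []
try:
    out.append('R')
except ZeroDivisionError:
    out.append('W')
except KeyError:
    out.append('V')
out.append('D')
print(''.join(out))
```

Execution trace: 'R' (try body, no exception) → 'D' (after the try/except). Output: RD

Answer: RD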